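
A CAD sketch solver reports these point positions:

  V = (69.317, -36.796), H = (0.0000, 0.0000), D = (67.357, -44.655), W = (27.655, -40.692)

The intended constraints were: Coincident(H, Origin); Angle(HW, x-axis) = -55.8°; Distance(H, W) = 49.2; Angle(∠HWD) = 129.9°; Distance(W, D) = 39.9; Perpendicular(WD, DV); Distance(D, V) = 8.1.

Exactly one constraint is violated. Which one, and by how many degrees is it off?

Perpendicular(WD, DV) — off by 8.30°.

H = (0.00, 0.00) ✓; HW at -55.80° ✓; |HW| = 49.20 ✓; ∠HWD = 129.9° ✓; |WD| = 39.90 ✓; ∠(WD, DV) = 81.70° ✗; |DV| = 8.100 ✓.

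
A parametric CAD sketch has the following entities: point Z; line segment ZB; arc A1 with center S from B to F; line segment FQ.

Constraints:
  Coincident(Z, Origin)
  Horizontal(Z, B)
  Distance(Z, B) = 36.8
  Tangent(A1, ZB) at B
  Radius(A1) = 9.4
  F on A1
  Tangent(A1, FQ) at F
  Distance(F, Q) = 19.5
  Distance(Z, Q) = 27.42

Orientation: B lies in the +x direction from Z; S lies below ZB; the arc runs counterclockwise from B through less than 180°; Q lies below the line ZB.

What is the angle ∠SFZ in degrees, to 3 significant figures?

155°

Checks: |SF| = 9.400 ✓; ∠(SF, FQ) = 90.00° ✓; |FQ| = 19.50 ✓; |ZQ| = 27.42 ✓.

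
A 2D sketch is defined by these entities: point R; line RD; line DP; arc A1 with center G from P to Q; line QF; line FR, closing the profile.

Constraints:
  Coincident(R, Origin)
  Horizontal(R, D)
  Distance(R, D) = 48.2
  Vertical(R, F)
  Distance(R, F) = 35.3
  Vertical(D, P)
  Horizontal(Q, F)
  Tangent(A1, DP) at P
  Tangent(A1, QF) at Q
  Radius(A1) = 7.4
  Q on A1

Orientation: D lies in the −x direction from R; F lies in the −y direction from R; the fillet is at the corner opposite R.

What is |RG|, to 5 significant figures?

49.427

R is at the origin; RD is horizontal with |RD| = 48.2 and D on the −x side, so D = (-48.200, 0.0000). R and F share the same x with |RF| = 35.3 and F on the −y side, so F = (0.0000, -35.300). The virtual corner opposite R is at (-48.200, -35.300). A1 meets DP tangentially, so GP is at right angles to DP and tangency of A1 to QF means the radius GQ is perpendicular to QF, with radius 7.4, so the center G sits 7.4 in from both sides at G = (-40.800, -27.900). Then |RG| = |G − R| = 49.427.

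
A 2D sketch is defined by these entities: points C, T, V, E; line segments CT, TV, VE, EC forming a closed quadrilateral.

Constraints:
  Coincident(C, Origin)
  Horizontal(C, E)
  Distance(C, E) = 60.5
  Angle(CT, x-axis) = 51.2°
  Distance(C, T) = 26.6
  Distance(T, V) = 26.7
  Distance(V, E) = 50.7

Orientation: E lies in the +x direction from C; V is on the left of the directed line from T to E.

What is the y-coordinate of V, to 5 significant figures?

42.249

Checks: |TV| = 26.70 ✓; |VE| = 50.70 ✓.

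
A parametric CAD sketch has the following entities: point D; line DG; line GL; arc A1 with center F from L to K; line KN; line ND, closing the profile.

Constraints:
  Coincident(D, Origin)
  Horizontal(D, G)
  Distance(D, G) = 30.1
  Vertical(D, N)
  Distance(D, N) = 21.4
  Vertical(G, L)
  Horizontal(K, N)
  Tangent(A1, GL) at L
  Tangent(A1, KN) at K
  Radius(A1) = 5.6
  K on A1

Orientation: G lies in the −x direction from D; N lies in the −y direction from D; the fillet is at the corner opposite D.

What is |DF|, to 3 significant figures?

29.2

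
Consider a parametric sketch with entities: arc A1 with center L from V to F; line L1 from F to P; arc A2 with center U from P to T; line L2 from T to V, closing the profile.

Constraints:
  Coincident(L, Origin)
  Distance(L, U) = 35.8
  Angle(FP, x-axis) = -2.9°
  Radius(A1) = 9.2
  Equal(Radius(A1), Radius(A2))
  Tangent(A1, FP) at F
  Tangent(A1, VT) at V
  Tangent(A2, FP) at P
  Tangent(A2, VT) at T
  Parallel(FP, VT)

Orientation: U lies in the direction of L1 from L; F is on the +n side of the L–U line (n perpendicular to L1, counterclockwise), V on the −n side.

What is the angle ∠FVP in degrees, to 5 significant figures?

62.798°

The slot axis is L1's direction at -2.9°, so u = (cos -2.9°, sin -2.9°) = (0.99872, -0.050593) and n = (−sin -2.9°, cos -2.9°) = (0.050593, 0.99872). L is at the origin and U lies 35.8 along u from L, so U = 35.8·u = (35.754, -1.8112). Tangency of A1 to both parallel lines with radius 9.2 puts F and V at L ± 9.2·n: F = (0.46546, 9.1882), V = (-0.46546, -9.1882). Equal radii place P and T the same way about U: P = U + 9.2·n = (36.220, 7.3770), T = U − 9.2·n = (35.289, -10.999). Then cos ∠FVP = VF·VP / (|VF||VP|), giving 62.798°.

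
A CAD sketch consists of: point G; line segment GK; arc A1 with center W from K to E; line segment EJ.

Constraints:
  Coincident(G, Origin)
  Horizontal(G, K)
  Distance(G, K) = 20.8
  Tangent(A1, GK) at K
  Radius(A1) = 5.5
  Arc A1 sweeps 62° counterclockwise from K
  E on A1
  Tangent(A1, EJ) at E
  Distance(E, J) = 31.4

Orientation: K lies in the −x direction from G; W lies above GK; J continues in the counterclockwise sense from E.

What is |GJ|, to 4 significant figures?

30.67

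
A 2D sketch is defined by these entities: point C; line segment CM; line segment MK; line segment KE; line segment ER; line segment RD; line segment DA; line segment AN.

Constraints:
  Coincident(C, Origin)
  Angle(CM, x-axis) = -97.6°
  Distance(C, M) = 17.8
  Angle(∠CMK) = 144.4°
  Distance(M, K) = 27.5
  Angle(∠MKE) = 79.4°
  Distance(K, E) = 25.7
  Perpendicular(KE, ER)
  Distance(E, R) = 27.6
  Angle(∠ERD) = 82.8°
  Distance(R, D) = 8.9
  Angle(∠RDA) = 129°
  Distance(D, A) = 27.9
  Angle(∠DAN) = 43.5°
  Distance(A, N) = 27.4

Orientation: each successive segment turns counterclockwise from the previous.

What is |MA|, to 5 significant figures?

24.430

C is at the origin; CM runs at -97.6° with length 17.8, so M = (-2.3542, -17.644). ∠CMK = 144.4° gives MK at -62.000° from the x-axis; with |MK| = 27.5, K = (10.556, -41.925). ∠MKE = 79.4° gives KE at 38.600° from the x-axis; with |KE| = 25.7, E = (30.641, -25.891). KE is perpendicular to ER, so ER runs at 128.60°; with |ER| = 27.6, R = (13.422, -4.3210). ∠ERD = 82.8° gives RD at -134.20° from the x-axis; with |RD| = 8.9, D = (7.2175, -10.702). ∠RDA = 129.0° gives DA at -83.200° from the x-axis; with |DA| = 27.9, A = (10.521, -38.405). Then |MA| = |A − M| = 24.430.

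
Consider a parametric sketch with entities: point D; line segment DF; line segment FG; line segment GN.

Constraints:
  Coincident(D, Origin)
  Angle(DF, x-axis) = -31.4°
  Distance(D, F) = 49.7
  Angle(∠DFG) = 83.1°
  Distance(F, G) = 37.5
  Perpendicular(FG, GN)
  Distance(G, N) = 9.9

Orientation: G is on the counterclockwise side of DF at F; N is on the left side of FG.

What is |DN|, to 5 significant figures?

50.494

D is at the origin; DF runs at -31.4° with length 49.7, so F = 49.7·(cos -31.4°, sin -31.4°) = (42.421, -25.894). ∠DFG = 83.1°, so FG runs at -31.4° + (180° − 83.1°) = 65.500° from the x-axis; with |FG| = 37.5, G = F + 37.5·(cos 65.500°, sin 65.500°) = (57.972, 8.2294). FG ⟂ GN; with |GN| = 9.9 on the left of FG, N = G + 9.9·(-0.90996, 0.41469) = (48.964, 12.335). Then |DN| = |N − D| = 50.494.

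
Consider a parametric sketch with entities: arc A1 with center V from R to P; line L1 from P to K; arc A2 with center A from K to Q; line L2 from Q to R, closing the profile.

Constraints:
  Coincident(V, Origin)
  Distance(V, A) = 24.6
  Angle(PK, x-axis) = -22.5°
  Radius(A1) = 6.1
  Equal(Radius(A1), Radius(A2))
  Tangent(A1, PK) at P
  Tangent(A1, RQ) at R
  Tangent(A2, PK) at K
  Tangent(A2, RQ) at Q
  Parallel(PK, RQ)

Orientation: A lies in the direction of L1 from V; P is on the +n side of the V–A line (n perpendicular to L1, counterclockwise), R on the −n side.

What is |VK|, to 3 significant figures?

25.3

The slot axis is L1's direction at -22.5°, so u = (cos -22.5°, sin -22.5°) = (0.924, -0.383) and n = (−sin -22.5°, cos -22.5°) = (0.383, 0.924). V is at the origin and A lies 24.6 along u from V, so A = 24.6·u = (22.7, -9.41). Tangency of A1 to both parallel lines with radius 6.1 puts P and R at V ± 6.1·n: P = (2.33, 5.64), R = (-2.33, -5.64). Equal radii place K and Q the same way about A: K = A + 6.1·n = (25.1, -3.78), Q = A − 6.1·n = (20.4, -15.0). Then |VK| = |K − V| = 25.3.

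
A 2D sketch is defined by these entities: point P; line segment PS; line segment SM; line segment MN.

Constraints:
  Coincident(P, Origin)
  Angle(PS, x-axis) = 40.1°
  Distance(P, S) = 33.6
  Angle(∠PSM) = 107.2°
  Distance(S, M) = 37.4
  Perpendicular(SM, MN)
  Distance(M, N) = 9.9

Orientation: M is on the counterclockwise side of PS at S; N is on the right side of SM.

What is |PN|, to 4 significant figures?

63.28

P is at the origin; PS runs at 40.1° with length 33.6, so S = 33.6·(cos 40.1°, sin 40.1°) = (25.70, 21.64). ∠PSM = 107.2°, so SM runs at 40.1° + (180° − 107.2°) = 112.9° from the x-axis; with |SM| = 37.4, M = S + 37.4·(cos 112.9°, sin 112.9°) = (11.15, 56.09). SM ⟂ MN; with |MN| = 9.9 on the right of SM, N = M + 9.9·(0.9212, 0.3891) = (20.27, 59.95). Then |PN| = |N − P| = 63.28.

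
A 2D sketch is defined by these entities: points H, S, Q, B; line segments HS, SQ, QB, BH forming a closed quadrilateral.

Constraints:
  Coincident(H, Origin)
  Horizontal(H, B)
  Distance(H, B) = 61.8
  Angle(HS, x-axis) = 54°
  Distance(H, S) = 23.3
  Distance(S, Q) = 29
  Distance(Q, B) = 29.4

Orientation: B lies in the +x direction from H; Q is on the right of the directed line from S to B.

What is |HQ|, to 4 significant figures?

32.72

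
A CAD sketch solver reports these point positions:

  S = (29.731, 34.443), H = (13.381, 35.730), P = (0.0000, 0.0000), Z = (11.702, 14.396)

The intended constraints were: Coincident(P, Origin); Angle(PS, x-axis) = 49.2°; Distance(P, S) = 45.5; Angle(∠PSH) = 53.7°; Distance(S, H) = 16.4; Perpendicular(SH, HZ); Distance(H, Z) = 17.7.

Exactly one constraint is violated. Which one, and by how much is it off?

Distance(H, Z) = 17.7 — off by 3.70.

P = (0.00, 0.00) ✓; PS at 49.20° ✓; |PS| = 45.50 ✓; ∠PSH = 53.70° ✓; |SH| = 16.40 ✓; ∠(SH, HZ) = 90.00° ✓; |HZ| = 21.40 ✗.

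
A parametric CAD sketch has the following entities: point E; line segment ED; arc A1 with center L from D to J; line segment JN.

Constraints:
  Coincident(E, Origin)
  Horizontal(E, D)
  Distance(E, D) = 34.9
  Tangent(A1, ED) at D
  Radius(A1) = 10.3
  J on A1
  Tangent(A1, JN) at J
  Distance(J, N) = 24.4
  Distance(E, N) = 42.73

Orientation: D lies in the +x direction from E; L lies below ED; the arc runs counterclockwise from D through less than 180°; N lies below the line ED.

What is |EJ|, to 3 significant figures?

26.7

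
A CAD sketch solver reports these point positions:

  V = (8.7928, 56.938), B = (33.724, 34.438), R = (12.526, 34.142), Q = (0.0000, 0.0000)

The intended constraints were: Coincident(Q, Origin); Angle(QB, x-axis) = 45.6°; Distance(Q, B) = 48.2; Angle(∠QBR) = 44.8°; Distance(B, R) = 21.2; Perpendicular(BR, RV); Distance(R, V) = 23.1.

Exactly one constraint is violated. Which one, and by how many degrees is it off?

Perpendicular(BR, RV) — off by 8.50°.

Q = (0.00, 0.00) ✓; QB at 45.60° ✓; |QB| = 48.20 ✓; ∠QBR = 44.80° ✓; |BR| = 21.20 ✓; ∠(BR, RV) = 81.50° ✗; |RV| = 23.10 ✓.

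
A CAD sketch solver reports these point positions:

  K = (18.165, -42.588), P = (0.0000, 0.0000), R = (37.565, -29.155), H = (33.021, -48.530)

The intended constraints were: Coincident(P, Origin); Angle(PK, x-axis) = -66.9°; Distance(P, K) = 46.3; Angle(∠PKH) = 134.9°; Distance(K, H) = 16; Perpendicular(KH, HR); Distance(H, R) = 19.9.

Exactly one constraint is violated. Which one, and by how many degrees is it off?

Perpendicular(KH, HR) — off by 8.60°.

P = (0.00, 0.00) ✓; PK at -66.90° ✓; |PK| = 46.30 ✓; ∠PKH = 134.9° ✓; |KH| = 16.00 ✓; ∠(KH, HR) = 98.60° ✗; |HR| = 19.90 ✓.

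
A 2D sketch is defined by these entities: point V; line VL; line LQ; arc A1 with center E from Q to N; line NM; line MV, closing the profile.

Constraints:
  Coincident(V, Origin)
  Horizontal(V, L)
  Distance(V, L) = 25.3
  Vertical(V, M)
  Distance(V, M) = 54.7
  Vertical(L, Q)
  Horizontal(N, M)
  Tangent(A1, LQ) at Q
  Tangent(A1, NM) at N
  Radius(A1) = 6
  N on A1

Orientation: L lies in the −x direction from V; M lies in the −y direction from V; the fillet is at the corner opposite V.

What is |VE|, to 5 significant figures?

52.385

V is at the origin; V and L share the same y with |VL| = 25.3 and L on the −x side, so L = (-25.300, 0.0000). V and M share the same x with |VM| = 54.7 and M on the −y side, so M = (0.0000, -54.700). The virtual corner opposite V is at (-25.300, -54.700). The tangent condition forces EQ to be normal to LQ and tangency of A1 to NM means the radius EN is perpendicular to NM, with radius 6.0, so the center E sits 6.0 in from both sides at E = (-19.300, -48.700). Then |VE| = |E − V| = 52.385.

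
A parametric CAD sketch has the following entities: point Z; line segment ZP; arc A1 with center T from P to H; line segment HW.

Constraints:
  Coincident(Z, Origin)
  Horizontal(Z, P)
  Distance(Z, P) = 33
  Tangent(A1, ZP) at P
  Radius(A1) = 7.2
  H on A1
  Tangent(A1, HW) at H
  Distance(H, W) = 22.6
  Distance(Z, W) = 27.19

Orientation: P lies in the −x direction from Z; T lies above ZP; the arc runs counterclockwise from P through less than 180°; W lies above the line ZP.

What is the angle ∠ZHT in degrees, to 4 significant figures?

155.6°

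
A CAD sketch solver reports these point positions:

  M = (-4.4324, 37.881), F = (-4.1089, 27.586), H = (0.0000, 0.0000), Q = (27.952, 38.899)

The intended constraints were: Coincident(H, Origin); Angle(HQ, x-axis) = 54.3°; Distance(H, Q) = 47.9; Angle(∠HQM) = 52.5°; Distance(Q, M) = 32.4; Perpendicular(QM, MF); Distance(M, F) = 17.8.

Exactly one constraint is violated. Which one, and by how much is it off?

Distance(M, F) = 17.8 — off by 7.50.

H = (0.00, 0.00) ✓; HQ at 54.30° ✓; |HQ| = 47.90 ✓; ∠HQM = 52.50° ✓; |QM| = 32.40 ✓; ∠(QM, MF) = 90.00° ✓; |MF| = 10.30 ✗.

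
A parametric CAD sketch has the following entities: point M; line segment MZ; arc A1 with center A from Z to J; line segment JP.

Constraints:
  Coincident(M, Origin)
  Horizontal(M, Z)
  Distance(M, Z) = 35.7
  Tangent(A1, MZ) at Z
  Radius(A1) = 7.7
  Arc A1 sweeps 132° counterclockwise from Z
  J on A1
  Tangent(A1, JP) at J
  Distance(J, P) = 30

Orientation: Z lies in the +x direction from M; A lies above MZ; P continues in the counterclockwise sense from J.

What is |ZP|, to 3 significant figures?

38.0

M is at the origin; M and Z share the same y with |MZ| = 35.7 and Z on the +x side, so Z = (35.7, 0.00). Tangency of A1 to MZ means the radius AZ is perpendicular to MZ, so A = Z + (0, 7.7) = (35.7, 7.70). On A1, Z sits at bearing -90° from A; a 132° counterclockwise sweep puts J at bearing 42°, so J = A + 7.7·(cos 42°, sin 42°) = (41.4, 12.9). Since A1 is tangent to JP there, AJ ⟂ JP, so JP runs along (−sin 42°, cos 42°); with |JP| = 30.0, P = (21.3, 35.1). Then |ZP| = |P − Z| = 38.0.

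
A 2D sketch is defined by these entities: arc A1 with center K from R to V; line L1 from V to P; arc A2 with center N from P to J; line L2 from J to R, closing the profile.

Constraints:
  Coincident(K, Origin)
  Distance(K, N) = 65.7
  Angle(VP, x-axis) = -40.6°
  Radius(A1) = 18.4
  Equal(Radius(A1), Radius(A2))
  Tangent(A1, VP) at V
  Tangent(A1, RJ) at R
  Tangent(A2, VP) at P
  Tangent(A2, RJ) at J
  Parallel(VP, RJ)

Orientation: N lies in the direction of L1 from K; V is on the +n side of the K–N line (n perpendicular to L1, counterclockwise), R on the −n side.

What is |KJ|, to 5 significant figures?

68.228

The slot axis is L1's direction at -40.6°, so u = (cos -40.6°, sin -40.6°) = (0.75927, -0.65077) and n = (−sin -40.6°, cos -40.6°) = (0.65077, 0.75927). K is at the origin and N lies 65.7 along u from K, so N = 65.7·u = (49.884, -42.756). Tangency of A1 to both parallel lines with radius 18.4 puts V and R at K ± 18.4·n: V = (11.974, 13.971), R = (-11.974, -13.971). Equal radii place P and J the same way about N: P = N + 18.4·n = (61.858, -28.785), J = N − 18.4·n = (37.910, -56.726). Then |KJ| = |J − K| = 68.228.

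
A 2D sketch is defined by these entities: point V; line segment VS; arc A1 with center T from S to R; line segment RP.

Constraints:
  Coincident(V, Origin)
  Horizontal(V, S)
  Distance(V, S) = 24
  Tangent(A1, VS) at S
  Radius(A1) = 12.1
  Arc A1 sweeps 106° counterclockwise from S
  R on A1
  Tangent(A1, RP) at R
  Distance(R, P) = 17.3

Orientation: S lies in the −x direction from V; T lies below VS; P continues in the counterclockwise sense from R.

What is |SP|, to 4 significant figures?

32.79

V is at the origin; VS is horizontal with |VS| = 24.0 and S on the −x side, so S = (-24.00, 0.000). A1 meets VS tangentially, so TS is at right angles to VS, so T = S + (0, -12.1) = (-24.00, -12.10). On A1, S sits at bearing 90° from T; a 106° counterclockwise sweep puts R at bearing 196°, so R = T + 12.1·(cos 196°, sin 196°) = (-35.63, -15.44). A1 meets RP tangentially, so TR is at right angles to RP, so RP runs along (−sin 196°, cos 196°); with |RP| = 17.3, P = (-30.86, -32.07). Then |SP| = |P − S| = 32.79.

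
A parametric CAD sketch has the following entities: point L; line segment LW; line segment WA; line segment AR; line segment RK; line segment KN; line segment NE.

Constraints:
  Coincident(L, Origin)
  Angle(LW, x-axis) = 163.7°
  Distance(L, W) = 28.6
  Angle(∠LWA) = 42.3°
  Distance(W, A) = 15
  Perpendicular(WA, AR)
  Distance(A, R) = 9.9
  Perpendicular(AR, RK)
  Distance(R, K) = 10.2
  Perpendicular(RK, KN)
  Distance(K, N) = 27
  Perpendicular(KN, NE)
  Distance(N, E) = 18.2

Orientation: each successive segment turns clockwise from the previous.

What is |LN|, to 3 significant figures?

39.9

L is at the origin; LW runs at 163.7° with length 28.6, so W = (-27.5, 8.03). ∠LWA = 42.3° gives WA at 26.0° from the x-axis; with |WA| = 15.0, A = (-14.0, 14.6). The perpendicularity gives AR at right angles to WA, so AR runs at -64.0°; with |AR| = 9.9, R = (-9.63, 5.70). The perpendicularity gives RK at right angles to AR, so RK runs at -154°; with |RK| = 10.2, K = (-18.8, 1.23). RK ⟂ KN, so KN runs at 116°; with |KN| = 27.0, N = (-30.6, 25.5). Then |LN| = |N − L| = 39.9.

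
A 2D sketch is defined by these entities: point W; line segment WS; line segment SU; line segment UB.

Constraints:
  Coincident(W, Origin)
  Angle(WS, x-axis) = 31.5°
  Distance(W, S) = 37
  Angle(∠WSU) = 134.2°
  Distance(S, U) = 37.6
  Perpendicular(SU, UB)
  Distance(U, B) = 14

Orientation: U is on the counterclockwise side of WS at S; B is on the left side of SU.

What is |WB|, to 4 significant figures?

64.62

W is at the origin; WS runs at 31.5° with length 37.0, so S = 37.0·(cos 31.5°, sin 31.5°) = (31.55, 19.33). ∠WSU = 134.2°, so SU runs at 31.5° + (180° − 134.2°) = 77.30° from the x-axis; with |SU| = 37.6, U = S + 37.6·(cos 77.30°, sin 77.30°) = (39.81, 56.01). SU is perpendicular to UB; with |UB| = 14.0 on the left of SU, B = U + 14.0·(-0.9755, 0.2198) = (26.16, 59.09). Then |WB| = |B − W| = 64.62.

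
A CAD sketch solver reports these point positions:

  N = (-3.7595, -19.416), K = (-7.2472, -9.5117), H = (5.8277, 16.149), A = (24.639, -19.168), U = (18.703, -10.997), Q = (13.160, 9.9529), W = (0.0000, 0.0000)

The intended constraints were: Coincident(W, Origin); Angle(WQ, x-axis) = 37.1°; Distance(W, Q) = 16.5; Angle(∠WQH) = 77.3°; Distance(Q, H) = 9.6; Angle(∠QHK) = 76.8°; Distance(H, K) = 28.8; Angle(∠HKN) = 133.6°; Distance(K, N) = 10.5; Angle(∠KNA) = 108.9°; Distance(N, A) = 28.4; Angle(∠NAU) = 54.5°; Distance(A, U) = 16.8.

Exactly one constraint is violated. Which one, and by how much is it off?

Distance(A, U) = 16.8 — off by 6.70.

W = (0.00, 0.00) ✓; WQ at 37.10° ✓; |WQ| = 16.50 ✓; ∠WQH = 77.30° ✓; |QH| = 9.600 ✓; ∠QHK = 76.80° ✓; |HK| = 28.80 ✓; ∠HKN = 133.6° ✓; |KN| = 10.50 ✓; ∠KNA = 108.9° ✓; |NA| = 28.40 ✓; ∠NAU = 54.50° ✓; |AU| = 10.10 ✗.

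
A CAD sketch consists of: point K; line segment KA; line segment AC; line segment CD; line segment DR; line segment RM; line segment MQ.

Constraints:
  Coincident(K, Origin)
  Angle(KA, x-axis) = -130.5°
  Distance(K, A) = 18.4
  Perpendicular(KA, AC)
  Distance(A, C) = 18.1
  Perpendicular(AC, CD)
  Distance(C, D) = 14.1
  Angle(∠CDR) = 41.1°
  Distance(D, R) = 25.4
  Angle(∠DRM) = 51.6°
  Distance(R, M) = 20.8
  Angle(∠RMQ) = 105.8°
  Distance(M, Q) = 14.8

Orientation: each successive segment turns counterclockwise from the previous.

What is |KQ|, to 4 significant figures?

28.81

K is at the origin; KA runs at -130.5° with length 18.4, so A = (-11.95, -13.99). KA is perpendicular to AC, so AC runs at -40.50°; with |AC| = 18.1, C = (1.814, -25.75). The perpendicularity gives CD at right angles to AC, so CD runs at 49.50°; with |CD| = 14.1, D = (10.97, -15.02). ∠CDR = 41.1° gives DR at -171.6° from the x-axis; with |DR| = 25.4, R = (-14.16, -18.74). ∠DRM = 51.6° gives RM at -43.20° from the x-axis; with |RM| = 20.8, M = (1.006, -32.97). ∠RMQ = 105.8° gives MQ at 31.00° from the x-axis; with |MQ| = 14.8, Q = (13.69, -25.35). Then |KQ| = |Q − K| = 28.81.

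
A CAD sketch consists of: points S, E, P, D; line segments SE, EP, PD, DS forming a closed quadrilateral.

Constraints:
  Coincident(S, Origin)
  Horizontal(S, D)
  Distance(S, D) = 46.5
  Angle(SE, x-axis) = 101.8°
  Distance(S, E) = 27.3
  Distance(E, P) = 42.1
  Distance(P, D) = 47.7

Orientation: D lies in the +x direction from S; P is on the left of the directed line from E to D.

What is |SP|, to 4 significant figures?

55.67

S is at the origin; S and D share the same y with |SD| = 46.5 and D in +x, so D = (46.5, 0). SE runs at 101.8° with |SE| = 27.3, so E = (-5.583, 26.72). P is determined by |EP| = 42.1 and |PD| = 47.7 together: it lies at the intersection of circle(E, 42.1) and circle(D, 47.7). With |ED| = 58.54, the foot of the radical line on ED is 24.97 from E and the perpendicular offset is √(42.1² − 24.97²) = 33.89. Taking the left-of-ED solution: P = (32.11, 45.48).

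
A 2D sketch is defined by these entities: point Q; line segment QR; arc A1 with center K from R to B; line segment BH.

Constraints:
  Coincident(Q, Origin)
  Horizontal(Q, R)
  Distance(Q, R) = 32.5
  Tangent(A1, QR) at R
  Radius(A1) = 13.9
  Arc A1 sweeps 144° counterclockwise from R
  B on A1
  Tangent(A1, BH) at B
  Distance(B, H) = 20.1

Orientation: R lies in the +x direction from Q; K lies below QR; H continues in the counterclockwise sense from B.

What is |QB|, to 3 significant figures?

35.0

Q is at the origin; QR is horizontal with |QR| = 32.5 and R on the +x side, so R = (32.5, 0.00). Since A1 is tangent to QR there, KR ⟂ QR, so K = R + (0, -13.9) = (32.5, -13.9). On A1, R sits at bearing 90° from K; a 144° counterclockwise sweep puts B at bearing 234°, so B = K + 13.9·(cos 234°, sin 234°) = (24.3, -25.1). Then |QB| = |B − Q| = 35.0.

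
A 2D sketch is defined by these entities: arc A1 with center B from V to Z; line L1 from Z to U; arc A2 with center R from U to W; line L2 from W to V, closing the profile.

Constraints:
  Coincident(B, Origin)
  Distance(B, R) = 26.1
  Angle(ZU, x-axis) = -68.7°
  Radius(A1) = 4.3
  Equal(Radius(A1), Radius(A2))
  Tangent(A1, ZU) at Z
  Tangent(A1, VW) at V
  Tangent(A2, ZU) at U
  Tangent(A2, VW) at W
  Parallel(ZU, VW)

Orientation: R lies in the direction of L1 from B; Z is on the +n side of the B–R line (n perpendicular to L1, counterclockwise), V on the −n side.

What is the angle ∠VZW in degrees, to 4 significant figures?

71.76°

Tangency of A1 to both parallel lines with radius 4.3 puts Z and V at B ± 4.3·n: Z = (4.006, 1.562), V = (-4.006, -1.562). Equal radii place U and W the same way about R: U = R + 4.3·n = (13.49, -22.76), W = R − 4.3·n = (5.475, -25.88). Then cos ∠VZW = ZV·ZW / (|ZV||ZW|), giving 71.76°.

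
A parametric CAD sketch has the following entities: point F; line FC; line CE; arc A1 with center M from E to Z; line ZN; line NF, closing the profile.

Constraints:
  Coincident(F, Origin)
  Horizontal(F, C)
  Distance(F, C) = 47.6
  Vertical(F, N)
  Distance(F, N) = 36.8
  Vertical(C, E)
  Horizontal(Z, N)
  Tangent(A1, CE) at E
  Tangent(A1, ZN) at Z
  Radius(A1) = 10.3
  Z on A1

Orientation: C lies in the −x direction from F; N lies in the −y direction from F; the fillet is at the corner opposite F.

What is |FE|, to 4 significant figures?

54.48

F is at the origin; FC is horizontal with |FC| = 47.6 and C on the −x side, so C = (-47.60, 0.000). F and N share the same x with |FN| = 36.8 and N on the −y side, so N = (0.000, -36.80). The virtual corner opposite F is at (-47.60, -36.80). A1 meets CE tangentially, so ME is at right angles to CE and since A1 is tangent to ZN there, MZ ⟂ ZN, with radius 10.3, so the center M sits 10.3 in from both sides at M = (-37.30, -26.50). That places the tangent points at E = (-47.60, -26.50) on CE and Z = (-37.30, -36.80) on ZN. Then |FE| = |E − F| = 54.48.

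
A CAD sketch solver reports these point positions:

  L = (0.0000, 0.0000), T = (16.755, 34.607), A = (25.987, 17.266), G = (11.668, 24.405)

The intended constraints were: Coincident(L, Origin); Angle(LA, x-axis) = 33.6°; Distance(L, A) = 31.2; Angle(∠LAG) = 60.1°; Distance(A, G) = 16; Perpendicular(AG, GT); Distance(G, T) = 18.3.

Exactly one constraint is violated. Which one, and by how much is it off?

Distance(G, T) = 18.3 — off by 6.90.

L = (0.00, 0.00) ✓; LA at 33.60° ✓; |LA| = 31.20 ✓; ∠LAG = 60.10° ✓; |AG| = 16.00 ✓; ∠(AG, GT) = 90.00° ✓; |GT| = 11.40 ✗.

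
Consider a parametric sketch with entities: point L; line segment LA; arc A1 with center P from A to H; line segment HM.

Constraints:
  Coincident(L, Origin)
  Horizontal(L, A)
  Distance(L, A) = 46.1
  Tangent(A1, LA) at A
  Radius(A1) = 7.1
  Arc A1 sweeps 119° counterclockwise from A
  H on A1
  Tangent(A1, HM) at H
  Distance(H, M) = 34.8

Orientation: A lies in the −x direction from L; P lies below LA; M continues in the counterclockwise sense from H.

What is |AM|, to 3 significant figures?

42.3

L is at the origin; L and A share the same y with |LA| = 46.1 and A on the −x side, so A = (-46.1, 0.00). Since A1 is tangent to LA there, PA ⟂ LA, so P = A + (0, -7.1) = (-46.1, -7.10). On A1, A sits at bearing 90° from P; a 119° counterclockwise sweep puts H at bearing 209°, so H = P + 7.1·(cos 209°, sin 209°) = (-52.3, -10.5). The tangent condition forces PH to be normal to HM, so HM runs along (−sin 209°, cos 209°); with |HM| = 34.8, M = (-35.4, -41.0). Then |AM| = |M − A| = 42.3.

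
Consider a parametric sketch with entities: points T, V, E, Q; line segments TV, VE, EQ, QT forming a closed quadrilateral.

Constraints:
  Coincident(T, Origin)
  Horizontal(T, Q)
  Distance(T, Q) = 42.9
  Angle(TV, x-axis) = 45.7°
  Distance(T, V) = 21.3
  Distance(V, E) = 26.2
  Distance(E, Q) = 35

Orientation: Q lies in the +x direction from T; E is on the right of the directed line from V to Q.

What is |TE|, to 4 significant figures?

14.07

T is at the origin; TQ is horizontal with |TQ| = 42.9 and Q in +x, so Q = (42.9, 0). TV runs at 45.7° with |TV| = 21.3, so V = (14.88, 15.24). E is determined by |VE| = 26.2 and |EQ| = 35.0 together: it lies at the intersection of circle(V, 26.2) and circle(Q, 35.0). With |VQ| = 31.90, the foot of the radical line on VQ is 7.510 from V and the perpendicular offset is √(26.2² − 7.510²) = 25.10. Taking the right-of-VQ solution: E = (9.479, -10.39).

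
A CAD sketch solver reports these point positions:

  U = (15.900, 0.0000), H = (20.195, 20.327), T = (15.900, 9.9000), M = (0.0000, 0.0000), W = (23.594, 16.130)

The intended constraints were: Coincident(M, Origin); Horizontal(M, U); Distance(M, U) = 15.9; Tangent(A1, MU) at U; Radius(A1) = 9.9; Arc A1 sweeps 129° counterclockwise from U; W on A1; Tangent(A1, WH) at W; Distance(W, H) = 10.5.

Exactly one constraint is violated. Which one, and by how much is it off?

Distance(W, H) = 10.5 — off by 5.10.

M = (0.00, 0.00) ✓; M.y = 0.00, U.y = 0.00 ✓; |MU| = 15.90 ✓; ∠(TU, UM) = 90.00° ✓; |TU| = 9.900 ✓; bearing(T→W) − bearing(T→U) = 129.0° ✓; |TW| = 9.900 ✓; ∠(TW, WH) = 90.00° ✓; |WH| = 5.401 ✗.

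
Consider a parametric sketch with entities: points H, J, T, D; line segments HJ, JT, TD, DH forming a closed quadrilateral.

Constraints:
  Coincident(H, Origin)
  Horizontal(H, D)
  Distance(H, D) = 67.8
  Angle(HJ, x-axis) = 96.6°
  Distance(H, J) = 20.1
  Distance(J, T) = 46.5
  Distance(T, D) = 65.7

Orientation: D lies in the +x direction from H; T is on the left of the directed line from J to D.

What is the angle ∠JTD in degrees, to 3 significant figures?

79.0°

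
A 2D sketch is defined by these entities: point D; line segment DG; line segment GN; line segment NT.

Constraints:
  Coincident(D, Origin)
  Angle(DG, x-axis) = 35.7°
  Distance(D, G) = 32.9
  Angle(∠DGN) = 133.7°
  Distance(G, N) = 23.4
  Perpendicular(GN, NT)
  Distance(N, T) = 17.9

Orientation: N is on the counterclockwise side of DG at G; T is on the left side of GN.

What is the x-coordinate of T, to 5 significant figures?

12.248

D is at the origin; DG runs at 35.7° with length 32.9, so G = 32.9·(cos 35.7°, sin 35.7°) = (26.718, 19.199). ∠DGN = 133.7°, so GN runs at 35.7° + (180° − 133.7°) = 82.000° from the x-axis; with |GN| = 23.4, N = G + 23.4·(cos 82.000°, sin 82.000°) = (29.974, 42.371). The perpendicularity gives NT at right angles to GN; with |NT| = 17.9 on the left of GN, T = N + 17.9·(-0.99027, 0.13917) = (12.248, 44.862). So T.x = 12.248.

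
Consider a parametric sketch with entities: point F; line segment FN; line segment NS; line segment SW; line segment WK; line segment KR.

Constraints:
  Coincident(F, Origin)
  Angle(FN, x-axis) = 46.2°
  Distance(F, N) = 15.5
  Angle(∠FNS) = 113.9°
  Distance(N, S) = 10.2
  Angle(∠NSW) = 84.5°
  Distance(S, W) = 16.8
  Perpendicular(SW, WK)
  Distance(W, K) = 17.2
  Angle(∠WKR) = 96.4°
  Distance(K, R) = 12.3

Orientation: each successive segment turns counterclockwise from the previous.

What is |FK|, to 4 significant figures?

2.426

F is at the origin; FN runs at 46.2° with length 15.5, so N = (10.73, 11.19). ∠FNS = 113.9° gives NS at 112.3° from the x-axis; with |NS| = 10.2, S = (6.858, 20.62). ∠NSW = 84.5° gives SW at -152.2° from the x-axis; with |SW| = 16.8, W = (-8.003, 12.79). SW ⟂ WK, so WK runs at -62.20°; with |WK| = 17.2, K = (0.01866, -2.426). Then |FK| = |K − F| = 2.426.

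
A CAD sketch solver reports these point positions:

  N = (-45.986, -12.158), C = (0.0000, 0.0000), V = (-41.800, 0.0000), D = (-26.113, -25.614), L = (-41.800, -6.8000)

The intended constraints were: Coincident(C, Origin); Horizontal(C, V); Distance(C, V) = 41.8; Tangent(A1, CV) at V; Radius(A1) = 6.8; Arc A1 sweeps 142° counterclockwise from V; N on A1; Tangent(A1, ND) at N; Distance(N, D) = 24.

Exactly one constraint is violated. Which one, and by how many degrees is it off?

Tangent(A1, ND) at N — off by 3.90°.

C = (0.00, 0.00) ✓; C.y = 0.00, V.y = 0.00 ✓; |CV| = 41.80 ✓; ∠(LV, VC) = 90.00° ✓; |LV| = 6.800 ✓; bearing(L→N) − bearing(L→V) = 142.0° ✓; |LN| = 6.799 ✓; ∠(LN, ND) = 86.10° ✗; |ND| = 24.00 ✓.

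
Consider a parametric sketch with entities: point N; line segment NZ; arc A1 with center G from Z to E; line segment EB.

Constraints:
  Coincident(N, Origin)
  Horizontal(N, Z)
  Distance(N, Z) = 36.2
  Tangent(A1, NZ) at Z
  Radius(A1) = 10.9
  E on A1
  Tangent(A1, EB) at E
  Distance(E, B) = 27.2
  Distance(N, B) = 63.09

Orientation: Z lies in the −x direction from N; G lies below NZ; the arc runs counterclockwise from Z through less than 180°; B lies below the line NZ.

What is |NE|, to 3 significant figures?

47.7

N is at the origin; NZ is horizontal with |NZ| = 36.2 and Z on the −x side, so Z = (-36.2, 0.00). The tangent condition forces GZ to be normal to NZ, so G = Z + (0, -10.9) = (-36.2, -10.9). Since GE ⟂ EB (tangency), |GB| = √(10.9² + 27.2²) = 29.3 regardless of where E sits on A1. So B lies on both circle(N, 63.09) and circle(G, 29.3); the below-NZ intersection is B = (-52.2, -35.5). E is the foot of the tangent from B: E = (-46.9, -8.78).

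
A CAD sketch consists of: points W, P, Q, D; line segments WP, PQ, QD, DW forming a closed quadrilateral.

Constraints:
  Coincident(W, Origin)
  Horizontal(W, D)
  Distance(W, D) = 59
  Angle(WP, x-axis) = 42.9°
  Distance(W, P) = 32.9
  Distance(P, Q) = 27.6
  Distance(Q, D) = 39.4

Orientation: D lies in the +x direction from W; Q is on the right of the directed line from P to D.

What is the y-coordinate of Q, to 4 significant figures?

-4.883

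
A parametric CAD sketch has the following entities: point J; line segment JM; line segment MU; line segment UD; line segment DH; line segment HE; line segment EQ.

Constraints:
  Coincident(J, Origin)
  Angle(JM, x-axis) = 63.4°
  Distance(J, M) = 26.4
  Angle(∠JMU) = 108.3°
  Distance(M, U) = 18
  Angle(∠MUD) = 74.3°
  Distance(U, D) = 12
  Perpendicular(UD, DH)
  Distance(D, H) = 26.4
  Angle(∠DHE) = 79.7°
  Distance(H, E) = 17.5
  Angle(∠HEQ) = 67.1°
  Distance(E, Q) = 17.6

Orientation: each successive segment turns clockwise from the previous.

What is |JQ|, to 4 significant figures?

28.62

∠DHE = 79.7° gives HE at 55.70° from the x-axis; with |HE| = 17.5, E = (10.50, 35.24). ∠HEQ = 67.1° gives EQ at -57.20° from the x-axis; with |EQ| = 17.6, Q = (20.03, 20.45). Then |JQ| = |Q − J| = 28.62.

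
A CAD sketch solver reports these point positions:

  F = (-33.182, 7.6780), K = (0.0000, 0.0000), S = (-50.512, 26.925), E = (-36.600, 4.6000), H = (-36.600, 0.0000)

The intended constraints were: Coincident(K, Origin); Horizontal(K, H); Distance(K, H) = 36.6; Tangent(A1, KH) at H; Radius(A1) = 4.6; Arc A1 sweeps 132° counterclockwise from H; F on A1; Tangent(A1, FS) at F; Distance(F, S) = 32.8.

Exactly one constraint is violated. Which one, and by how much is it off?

Distance(F, S) = 32.8 — off by 6.90.

K = (0.00, 0.00) ✓; K.y = 0.00, H.y = 0.00 ✓; |KH| = 36.60 ✓; ∠(EH, HK) = 90.00° ✓; |EH| = 4.600 ✓; bearing(E→F) − bearing(E→H) = 132.0° ✓; |EF| = 4.600 ✓; ∠(EF, FS) = 90.00° ✓; |FS| = 25.90 ✗.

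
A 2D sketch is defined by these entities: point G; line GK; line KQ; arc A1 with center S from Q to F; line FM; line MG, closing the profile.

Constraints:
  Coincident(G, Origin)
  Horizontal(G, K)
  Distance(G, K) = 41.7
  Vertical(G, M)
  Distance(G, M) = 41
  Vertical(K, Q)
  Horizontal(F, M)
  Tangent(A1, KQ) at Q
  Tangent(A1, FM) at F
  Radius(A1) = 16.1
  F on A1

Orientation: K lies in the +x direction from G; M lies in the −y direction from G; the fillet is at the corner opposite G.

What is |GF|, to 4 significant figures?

48.34

The virtual corner opposite G is at (41.70, -41.00). A1 meets KQ tangentially, so SQ is at right angles to KQ and A1 meets FM tangentially, so SF is at right angles to FM, with radius 16.1, so the center S sits 16.1 in from both sides at S = (25.60, -24.90). That places the tangent points at Q = (41.70, -24.90) on KQ and F = (25.60, -41.00) on FM. Then |GF| = |F − G| = 48.34.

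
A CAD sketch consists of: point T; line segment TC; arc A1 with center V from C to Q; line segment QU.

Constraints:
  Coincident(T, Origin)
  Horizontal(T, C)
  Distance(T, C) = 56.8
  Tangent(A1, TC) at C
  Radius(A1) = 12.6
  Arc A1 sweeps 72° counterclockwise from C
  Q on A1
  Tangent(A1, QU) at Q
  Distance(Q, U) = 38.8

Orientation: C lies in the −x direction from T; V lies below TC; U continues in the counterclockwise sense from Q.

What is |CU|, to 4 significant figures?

51.52

T is at the origin; T and C share the same y with |TC| = 56.8 and C on the −x side, so C = (-56.80, 0.000). Since A1 is tangent to TC there, VC ⟂ TC, so V = C + (0, -12.6) = (-56.80, -12.60). On A1, C sits at bearing 90° from V; a 72° counterclockwise sweep puts Q at bearing 162°, so Q = V + 12.6·(cos 162°, sin 162°) = (-68.78, -8.706). The tangent condition forces VQ to be normal to QU, so QU runs along (−sin 162°, cos 162°); with |QU| = 38.8, U = (-80.77, -45.61). Then |CU| = |U − C| = 51.52.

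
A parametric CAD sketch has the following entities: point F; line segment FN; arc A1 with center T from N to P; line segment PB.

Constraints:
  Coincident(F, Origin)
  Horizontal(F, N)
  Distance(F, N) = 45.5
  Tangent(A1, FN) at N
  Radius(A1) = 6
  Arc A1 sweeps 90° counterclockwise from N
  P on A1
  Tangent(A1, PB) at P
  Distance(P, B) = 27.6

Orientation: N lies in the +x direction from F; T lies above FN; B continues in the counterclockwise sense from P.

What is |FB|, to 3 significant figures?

61.5

F is at the origin; F and N share the same y with |FN| = 45.5 and N on the +x side, so N = (45.5, 0.00). Since A1 is tangent to FN there, TN ⟂ FN, so T = N + (0, 6) = (45.5, 6.00). On A1, N sits at bearing -90° from T; a 90° counterclockwise sweep puts P at bearing 0°, so P = T + 6.0·(cos 0°, sin 0°) = (51.5, 6.00). A1 meets PB tangentially, so TP is at right angles to PB, so PB runs along (−sin 0°, cos 0°); with |PB| = 27.6, B = (51.5, 33.6). Then |FB| = |B − F| = 61.5.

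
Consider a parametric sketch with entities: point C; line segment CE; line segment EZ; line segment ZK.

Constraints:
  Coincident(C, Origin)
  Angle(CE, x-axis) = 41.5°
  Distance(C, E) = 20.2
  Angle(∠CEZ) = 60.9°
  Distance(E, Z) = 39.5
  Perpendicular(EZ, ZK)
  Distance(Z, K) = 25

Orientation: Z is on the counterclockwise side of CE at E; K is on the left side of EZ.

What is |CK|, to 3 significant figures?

30.6

∠CEZ = 60.9°, so EZ runs at 41.5° + (180° − 60.9°) = 161° from the x-axis; with |EZ| = 39.5, Z = E + 39.5·(cos 161°, sin 161°) = (-22.1, 26.5). EZ ⟂ ZK; with |ZK| = 25.0 on the left of EZ, K = Z + 25.0·(-0.332, -0.943) = (-30.4, 2.92). Then |CK| = |K − C| = 30.6.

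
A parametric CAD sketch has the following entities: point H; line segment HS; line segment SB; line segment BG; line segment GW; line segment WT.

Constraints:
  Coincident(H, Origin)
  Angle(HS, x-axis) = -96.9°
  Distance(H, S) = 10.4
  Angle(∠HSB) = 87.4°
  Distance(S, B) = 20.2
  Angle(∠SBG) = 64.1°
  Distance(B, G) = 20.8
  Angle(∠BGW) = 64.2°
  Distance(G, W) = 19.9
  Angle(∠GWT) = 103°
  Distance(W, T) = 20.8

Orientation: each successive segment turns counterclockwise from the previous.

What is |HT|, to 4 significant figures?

26.11

∠BGW = 64.2° gives GW at -132.6° from the x-axis; with |GW| = 19.9, W = (-2.233, -7.148). ∠GWT = 103.0° gives WT at -55.60° from the x-axis; with |WT| = 20.8, T = (9.518, -24.31). Then |HT| = |T − H| = 26.11.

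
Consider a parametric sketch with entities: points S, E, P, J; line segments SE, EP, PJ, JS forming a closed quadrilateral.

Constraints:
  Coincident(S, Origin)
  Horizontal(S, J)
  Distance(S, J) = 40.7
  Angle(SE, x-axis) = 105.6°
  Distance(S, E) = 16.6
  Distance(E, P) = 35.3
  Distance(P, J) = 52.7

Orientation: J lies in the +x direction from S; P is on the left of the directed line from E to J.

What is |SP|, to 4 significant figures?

48.00

Checks: |EP| = 35.30 ✓; |PJ| = 52.70 ✓.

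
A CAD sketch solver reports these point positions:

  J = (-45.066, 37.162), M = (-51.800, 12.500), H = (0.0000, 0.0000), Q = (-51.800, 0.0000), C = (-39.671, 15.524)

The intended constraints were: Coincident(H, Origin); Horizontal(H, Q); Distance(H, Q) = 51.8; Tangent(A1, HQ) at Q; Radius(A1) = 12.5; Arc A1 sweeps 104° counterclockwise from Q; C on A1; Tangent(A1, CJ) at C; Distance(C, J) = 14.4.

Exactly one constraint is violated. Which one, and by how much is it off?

Distance(C, J) = 14.4 — off by 7.90.

H = (0.00, 0.00) ✓; H.y = 0.00, Q.y = 0.00 ✓; |HQ| = 51.80 ✓; ∠(MQ, QH) = 90.00° ✓; |MQ| = 12.50 ✓; bearing(M→C) − bearing(M→Q) = 104.0° ✓; |MC| = 12.50 ✓; ∠(MC, CJ) = 90.00° ✓; |CJ| = 22.30 ✗.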